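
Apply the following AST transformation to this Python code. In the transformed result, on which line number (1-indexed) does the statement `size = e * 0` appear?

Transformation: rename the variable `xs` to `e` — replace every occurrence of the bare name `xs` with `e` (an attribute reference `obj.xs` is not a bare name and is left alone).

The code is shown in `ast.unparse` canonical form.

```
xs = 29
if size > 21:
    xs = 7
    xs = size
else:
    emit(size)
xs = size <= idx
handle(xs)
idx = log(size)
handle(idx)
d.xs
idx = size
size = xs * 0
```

13

Transformed code:
e = 29
if size > 21:
    e = 7
    e = size
else:
    emit(size)
e = size <= idx
handle(e)
idx = log(size)
handle(idx)
d.xs
idx = size
size = e * 0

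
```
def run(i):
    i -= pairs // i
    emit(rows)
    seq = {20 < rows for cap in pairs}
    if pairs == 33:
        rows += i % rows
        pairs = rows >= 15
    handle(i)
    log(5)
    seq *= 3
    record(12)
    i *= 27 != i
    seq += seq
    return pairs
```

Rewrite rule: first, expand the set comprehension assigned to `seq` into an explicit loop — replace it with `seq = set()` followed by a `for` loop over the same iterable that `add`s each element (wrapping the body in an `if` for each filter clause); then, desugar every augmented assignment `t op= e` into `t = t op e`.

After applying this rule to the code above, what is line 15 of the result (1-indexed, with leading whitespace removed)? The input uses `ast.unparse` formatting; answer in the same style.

seq = seq + seq

Transformed code:
def run(i):
    i = i - pairs // i
    emit(rows)
    seq = set()
    for cap in pairs:
        seq.add(20 < rows)
    if pairs == 33:
        rows = rows + i % rows
        pairs = rows >= 15
    handle(i)
    log(5)
    seq = seq * 3
    record(12)
    i = i * (27 != i)
    seq = seq + seq
    return pairs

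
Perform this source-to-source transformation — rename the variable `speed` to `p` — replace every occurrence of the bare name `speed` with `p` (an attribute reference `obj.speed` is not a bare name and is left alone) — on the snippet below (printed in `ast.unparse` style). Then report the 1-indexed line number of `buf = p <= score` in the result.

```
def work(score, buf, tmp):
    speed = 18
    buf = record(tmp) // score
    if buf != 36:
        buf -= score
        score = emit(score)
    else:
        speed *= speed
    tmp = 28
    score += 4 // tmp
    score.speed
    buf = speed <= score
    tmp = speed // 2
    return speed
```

Transformed code:
def work(score, buf, tmp):
    p = 18
    buf = record(tmp) // score
    if buf != 36:
        buf -= score
        score = emit(score)
    else:
        p *= p
    tmp = 28
    score += 4 // tmp
    score.speed
    buf = p <= score
    tmp = p // 2
    return p

12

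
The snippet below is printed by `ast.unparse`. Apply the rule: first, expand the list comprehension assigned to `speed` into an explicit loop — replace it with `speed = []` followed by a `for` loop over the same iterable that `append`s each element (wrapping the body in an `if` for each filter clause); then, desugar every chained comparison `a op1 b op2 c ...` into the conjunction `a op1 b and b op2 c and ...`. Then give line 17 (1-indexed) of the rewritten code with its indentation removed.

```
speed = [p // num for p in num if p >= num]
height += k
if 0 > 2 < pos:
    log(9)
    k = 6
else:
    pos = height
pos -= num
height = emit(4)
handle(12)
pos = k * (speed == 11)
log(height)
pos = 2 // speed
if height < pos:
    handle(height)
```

Transformed code:
speed = []
for p in num:
    if p >= num:
        speed.append(p // num)
height += k
if 0 > 2 and 2 < pos:
    log(9)
    k = 6
else:
    pos = height
pos -= num
height = emit(4)
handle(12)
pos = k * (speed == 11)
log(height)
pos = 2 // speed
if height < pos:
    handle(height)

if height < pos:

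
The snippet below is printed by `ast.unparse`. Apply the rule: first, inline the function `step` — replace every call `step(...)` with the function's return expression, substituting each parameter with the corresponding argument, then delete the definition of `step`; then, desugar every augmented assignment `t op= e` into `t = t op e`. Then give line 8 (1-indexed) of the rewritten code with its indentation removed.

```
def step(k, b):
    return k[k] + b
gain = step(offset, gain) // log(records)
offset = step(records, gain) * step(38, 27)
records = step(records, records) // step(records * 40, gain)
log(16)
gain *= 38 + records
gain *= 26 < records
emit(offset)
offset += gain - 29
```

offset = offset + (gain - 29)

Transformed code:
gain = (offset[offset] + gain) // log(records)
offset = (records[records] + gain) * (38[38] + 27)
records = (records[records] + records) // ((records * 40)[records * 40] + gain)
log(16)
gain = gain * (38 + records)
gain = gain * (26 < records)
emit(offset)
offset = offset + (gain - 29)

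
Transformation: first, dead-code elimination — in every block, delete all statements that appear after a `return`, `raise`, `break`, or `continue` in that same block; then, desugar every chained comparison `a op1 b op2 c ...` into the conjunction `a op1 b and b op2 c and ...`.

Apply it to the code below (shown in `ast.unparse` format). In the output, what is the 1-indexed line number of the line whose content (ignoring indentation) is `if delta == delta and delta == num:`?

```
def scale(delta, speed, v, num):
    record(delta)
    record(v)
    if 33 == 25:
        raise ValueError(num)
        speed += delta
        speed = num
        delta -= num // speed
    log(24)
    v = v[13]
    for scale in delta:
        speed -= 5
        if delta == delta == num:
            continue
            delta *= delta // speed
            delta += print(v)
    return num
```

10

Transformed code:
def scale(delta, speed, v, num):
    record(delta)
    record(v)
    if 33 == 25:
        raise ValueError(num)
    log(24)
    v = v[13]
    for scale in delta:
        speed -= 5
        if delta == delta and delta == num:
            continue
    return num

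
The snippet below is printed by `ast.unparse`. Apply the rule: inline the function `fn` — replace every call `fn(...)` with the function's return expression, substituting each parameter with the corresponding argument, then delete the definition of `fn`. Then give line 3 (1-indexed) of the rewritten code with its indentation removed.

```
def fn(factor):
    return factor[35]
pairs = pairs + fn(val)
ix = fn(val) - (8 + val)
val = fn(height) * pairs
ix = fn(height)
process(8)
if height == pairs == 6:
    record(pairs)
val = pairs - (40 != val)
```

Transformed code:
pairs = pairs + val[35]
ix = val[35] - (8 + val)
val = height[35] * pairs
ix = height[35]
process(8)
if height == pairs == 6:
    record(pairs)
val = pairs - (40 != val)

val = height[35] * pairs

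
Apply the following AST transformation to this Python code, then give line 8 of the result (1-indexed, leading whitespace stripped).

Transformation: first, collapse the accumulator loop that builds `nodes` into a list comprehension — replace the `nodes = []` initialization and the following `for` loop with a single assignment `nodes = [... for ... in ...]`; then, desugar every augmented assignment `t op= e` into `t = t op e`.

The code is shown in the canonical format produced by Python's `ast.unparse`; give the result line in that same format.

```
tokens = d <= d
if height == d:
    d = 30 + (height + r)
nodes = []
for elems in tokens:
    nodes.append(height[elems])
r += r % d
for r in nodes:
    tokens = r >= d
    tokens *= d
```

tokens = tokens * d

Transformed code:
tokens = d <= d
if height == d:
    d = 30 + (height + r)
nodes = [height[elems] for elems in tokens]
r = r + r % d
for r in nodes:
    tokens = r >= d
    tokens = tokens * d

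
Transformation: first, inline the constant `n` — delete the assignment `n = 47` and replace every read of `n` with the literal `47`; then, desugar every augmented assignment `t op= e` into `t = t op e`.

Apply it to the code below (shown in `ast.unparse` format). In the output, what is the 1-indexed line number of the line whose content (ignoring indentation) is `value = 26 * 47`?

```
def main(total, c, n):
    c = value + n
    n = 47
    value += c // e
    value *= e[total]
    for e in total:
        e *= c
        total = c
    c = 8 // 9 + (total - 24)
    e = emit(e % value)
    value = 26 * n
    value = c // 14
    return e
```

Transformed code:
def main(total, c, n):
    c = value + 47
    value = value + c // e
    value = value * e[total]
    for e in total:
        e = e * c
        total = c
    c = 8 // 9 + (total - 24)
    e = emit(e % value)
    value = 26 * 47
    value = c // 14
    return e

10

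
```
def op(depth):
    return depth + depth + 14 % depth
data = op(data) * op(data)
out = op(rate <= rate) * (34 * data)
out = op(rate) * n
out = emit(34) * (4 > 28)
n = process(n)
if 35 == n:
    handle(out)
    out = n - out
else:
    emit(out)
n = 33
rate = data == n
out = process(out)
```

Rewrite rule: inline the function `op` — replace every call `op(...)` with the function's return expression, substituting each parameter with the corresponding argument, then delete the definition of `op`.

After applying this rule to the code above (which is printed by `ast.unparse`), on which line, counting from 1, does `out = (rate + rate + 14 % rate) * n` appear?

Transformed code:
data = (data + data + 14 % data) * (data + data + 14 % data)
out = ((rate <= rate) + (rate <= rate) + 14 % (rate <= rate)) * (34 * data)
out = (rate + rate + 14 % rate) * n
out = emit(34) * (4 > 28)
n = process(n)
if 35 == n:
    handle(out)
    out = n - out
else:
    emit(out)
n = 33
rate = data == n
out = process(out)

3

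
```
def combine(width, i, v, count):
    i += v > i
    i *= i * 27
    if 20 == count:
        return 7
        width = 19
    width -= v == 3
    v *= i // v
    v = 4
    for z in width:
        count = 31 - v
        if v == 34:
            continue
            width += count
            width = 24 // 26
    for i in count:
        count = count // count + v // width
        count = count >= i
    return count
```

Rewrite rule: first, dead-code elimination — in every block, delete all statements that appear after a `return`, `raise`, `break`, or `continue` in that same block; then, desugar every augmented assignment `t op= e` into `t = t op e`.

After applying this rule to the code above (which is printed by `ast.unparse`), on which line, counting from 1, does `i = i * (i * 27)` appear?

3

Transformed code:
def combine(width, i, v, count):
    i = i + (v > i)
    i = i * (i * 27)
    if 20 == count:
        return 7
    width = width - (v == 3)
    v = v * (i // v)
    v = 4
    for z in width:
        count = 31 - v
        if v == 34:
            continue
    for i in count:
        count = count // count + v // width
        count = count >= i
    return count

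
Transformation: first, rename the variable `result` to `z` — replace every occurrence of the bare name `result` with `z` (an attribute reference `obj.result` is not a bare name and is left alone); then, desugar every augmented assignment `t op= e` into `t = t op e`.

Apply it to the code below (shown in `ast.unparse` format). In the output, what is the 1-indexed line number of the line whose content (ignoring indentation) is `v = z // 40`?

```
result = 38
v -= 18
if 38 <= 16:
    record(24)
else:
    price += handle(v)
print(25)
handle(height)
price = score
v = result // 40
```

Transformed code:
z = 38
v = v - 18
if 38 <= 16:
    record(24)
else:
    price = price + handle(v)
print(25)
handle(height)
price = score
v = z // 40

10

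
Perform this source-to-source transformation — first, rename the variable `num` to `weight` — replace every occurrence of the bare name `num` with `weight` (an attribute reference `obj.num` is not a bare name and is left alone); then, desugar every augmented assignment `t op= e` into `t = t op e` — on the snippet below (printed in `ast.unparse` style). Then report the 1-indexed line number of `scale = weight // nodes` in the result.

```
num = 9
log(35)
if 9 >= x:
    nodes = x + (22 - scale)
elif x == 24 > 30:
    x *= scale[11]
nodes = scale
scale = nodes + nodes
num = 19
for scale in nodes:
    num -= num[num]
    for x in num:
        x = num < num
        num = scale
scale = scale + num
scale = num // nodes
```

16

Transformed code:
weight = 9
log(35)
if 9 >= x:
    nodes = x + (22 - scale)
elif x == 24 > 30:
    x = x * scale[11]
nodes = scale
scale = nodes + nodes
weight = 19
for scale in nodes:
    weight = weight - weight[weight]
    for x in weight:
        x = weight < weight
        weight = scale
scale = scale + weight
scale = weight // nodes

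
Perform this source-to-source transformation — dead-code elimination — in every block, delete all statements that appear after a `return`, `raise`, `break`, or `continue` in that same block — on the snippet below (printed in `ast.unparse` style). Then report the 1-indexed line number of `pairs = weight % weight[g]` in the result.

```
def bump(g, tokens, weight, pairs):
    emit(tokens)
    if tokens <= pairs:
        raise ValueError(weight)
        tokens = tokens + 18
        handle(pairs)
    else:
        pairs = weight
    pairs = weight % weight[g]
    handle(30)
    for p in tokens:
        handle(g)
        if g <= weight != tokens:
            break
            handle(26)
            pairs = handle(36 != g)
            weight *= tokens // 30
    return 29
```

Transformed code:
def bump(g, tokens, weight, pairs):
    emit(tokens)
    if tokens <= pairs:
        raise ValueError(weight)
    else:
        pairs = weight
    pairs = weight % weight[g]
    handle(30)
    for p in tokens:
        handle(g)
        if g <= weight != tokens:
            break
    return 29

7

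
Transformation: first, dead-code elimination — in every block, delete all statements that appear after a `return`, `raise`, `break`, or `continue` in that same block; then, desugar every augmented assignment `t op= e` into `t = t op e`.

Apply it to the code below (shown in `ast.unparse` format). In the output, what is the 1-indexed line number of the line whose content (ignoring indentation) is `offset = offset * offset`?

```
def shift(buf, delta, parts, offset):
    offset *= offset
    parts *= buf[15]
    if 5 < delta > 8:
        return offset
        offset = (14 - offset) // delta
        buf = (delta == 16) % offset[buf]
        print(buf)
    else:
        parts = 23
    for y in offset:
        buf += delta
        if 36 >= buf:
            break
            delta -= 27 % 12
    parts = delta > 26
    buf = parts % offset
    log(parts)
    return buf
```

Transformed code:
def shift(buf, delta, parts, offset):
    offset = offset * offset
    parts = parts * buf[15]
    if 5 < delta > 8:
        return offset
    else:
        parts = 23
    for y in offset:
        buf = buf + delta
        if 36 >= buf:
            break
    parts = delta > 26
    buf = parts % offset
    log(parts)
    return buf

2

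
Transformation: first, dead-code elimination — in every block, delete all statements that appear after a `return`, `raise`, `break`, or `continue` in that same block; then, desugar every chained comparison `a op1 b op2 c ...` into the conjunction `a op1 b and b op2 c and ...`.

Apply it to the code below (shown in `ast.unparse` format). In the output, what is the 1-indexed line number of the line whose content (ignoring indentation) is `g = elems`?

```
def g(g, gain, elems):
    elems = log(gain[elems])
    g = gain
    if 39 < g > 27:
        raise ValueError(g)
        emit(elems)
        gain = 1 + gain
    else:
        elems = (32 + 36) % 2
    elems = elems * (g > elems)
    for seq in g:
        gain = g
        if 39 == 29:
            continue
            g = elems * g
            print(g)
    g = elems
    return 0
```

13

Transformed code:
def g(g, gain, elems):
    elems = log(gain[elems])
    g = gain
    if 39 < g and g > 27:
        raise ValueError(g)
    else:
        elems = (32 + 36) % 2
    elems = elems * (g > elems)
    for seq in g:
        gain = g
        if 39 == 29:
            continue
    g = elems
    return 0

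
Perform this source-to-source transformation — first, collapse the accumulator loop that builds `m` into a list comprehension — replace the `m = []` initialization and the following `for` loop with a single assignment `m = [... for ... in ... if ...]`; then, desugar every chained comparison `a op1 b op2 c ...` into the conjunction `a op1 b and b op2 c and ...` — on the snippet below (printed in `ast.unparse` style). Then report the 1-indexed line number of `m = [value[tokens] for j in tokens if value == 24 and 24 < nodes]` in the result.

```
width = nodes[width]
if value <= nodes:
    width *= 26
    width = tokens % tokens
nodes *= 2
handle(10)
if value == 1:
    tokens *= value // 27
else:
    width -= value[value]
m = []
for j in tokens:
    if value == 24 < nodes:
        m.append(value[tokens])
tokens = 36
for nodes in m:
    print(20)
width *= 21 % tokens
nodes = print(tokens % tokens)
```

Transformed code:
width = nodes[width]
if value <= nodes:
    width *= 26
    width = tokens % tokens
nodes *= 2
handle(10)
if value == 1:
    tokens *= value // 27
else:
    width -= value[value]
m = [value[tokens] for j in tokens if value == 24 and 24 < nodes]
tokens = 36
for nodes in m:
    print(20)
width *= 21 % tokens
nodes = print(tokens % tokens)

11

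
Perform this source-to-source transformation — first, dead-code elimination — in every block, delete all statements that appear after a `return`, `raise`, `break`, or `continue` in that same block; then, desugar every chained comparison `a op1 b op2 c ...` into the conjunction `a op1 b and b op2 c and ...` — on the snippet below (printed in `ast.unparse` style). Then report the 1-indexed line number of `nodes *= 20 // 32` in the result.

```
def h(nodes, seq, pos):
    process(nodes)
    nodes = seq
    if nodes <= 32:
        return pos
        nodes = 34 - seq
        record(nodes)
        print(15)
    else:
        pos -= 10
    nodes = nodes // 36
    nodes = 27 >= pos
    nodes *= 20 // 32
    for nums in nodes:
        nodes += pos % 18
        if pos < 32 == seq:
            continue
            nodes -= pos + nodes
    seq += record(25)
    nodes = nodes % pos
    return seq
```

10

Transformed code:
def h(nodes, seq, pos):
    process(nodes)
    nodes = seq
    if nodes <= 32:
        return pos
    else:
        pos -= 10
    nodes = nodes // 36
    nodes = 27 >= pos
    nodes *= 20 // 32
    for nums in nodes:
        nodes += pos % 18
        if pos < 32 and 32 == seq:
            continue
    seq += record(25)
    nodes = nodes % pos
    return seq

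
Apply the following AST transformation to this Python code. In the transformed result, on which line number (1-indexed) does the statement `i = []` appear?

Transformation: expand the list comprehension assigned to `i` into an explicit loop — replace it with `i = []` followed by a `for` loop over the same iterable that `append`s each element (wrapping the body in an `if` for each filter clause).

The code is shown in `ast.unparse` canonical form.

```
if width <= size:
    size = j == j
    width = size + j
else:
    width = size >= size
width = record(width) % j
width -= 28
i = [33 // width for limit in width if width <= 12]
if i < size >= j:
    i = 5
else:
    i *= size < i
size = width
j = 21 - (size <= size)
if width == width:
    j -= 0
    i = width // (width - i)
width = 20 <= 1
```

Transformed code:
if width <= size:
    size = j == j
    width = size + j
else:
    width = size >= size
width = record(width) % j
width -= 28
i = []
for limit in width:
    if width <= 12:
        i.append(33 // width)
if i < size >= j:
    i = 5
else:
    i *= size < i
size = width
j = 21 - (size <= size)
if width == width:
    j -= 0
    i = width // (width - i)
width = 20 <= 1

8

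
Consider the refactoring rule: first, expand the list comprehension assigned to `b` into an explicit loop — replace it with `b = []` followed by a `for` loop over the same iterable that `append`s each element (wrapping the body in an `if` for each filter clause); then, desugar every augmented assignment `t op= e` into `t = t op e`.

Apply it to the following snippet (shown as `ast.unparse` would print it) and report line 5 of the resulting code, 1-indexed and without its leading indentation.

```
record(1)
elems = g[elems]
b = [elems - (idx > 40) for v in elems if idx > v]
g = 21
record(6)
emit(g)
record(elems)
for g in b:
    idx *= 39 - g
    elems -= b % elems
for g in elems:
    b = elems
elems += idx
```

Transformed code:
record(1)
elems = g[elems]
b = []
for v in elems:
    if idx > v:
        b.append(elems - (idx > 40))
g = 21
record(6)
emit(g)
record(elems)
for g in b:
    idx = idx * (39 - g)
    elems = elems - b % elems
for g in elems:
    b = elems
elems = elems + idx

if idx > v:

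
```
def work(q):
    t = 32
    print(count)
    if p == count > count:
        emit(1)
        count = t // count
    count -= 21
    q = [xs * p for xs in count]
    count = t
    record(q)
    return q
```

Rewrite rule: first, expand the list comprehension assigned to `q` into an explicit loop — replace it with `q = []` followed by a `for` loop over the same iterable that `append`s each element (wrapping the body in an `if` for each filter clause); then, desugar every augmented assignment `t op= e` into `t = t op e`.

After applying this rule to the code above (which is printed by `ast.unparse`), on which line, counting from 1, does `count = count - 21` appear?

7

Transformed code:
def work(q):
    t = 32
    print(count)
    if p == count > count:
        emit(1)
        count = t // count
    count = count - 21
    q = []
    for xs in count:
        q.append(xs * p)
    count = t
    record(q)
    return q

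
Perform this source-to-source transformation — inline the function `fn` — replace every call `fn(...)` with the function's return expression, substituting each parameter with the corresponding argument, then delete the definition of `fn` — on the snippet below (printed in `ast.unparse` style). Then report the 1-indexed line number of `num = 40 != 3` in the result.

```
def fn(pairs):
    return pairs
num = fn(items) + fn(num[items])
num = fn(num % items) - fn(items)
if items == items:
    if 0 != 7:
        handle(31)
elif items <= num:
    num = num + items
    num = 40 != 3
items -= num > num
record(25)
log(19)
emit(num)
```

Transformed code:
num = items + num[items]
num = num % items - items
if items == items:
    if 0 != 7:
        handle(31)
elif items <= num:
    num = num + items
    num = 40 != 3
items -= num > num
record(25)
log(19)
emit(num)

8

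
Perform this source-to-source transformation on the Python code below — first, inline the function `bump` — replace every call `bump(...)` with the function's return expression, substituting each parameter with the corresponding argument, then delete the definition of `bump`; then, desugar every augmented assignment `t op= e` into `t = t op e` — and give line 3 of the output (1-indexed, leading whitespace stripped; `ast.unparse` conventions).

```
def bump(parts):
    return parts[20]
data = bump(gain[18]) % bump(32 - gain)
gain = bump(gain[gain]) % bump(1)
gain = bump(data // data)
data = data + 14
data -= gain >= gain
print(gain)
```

Transformed code:
data = gain[18][20] % (32 - gain)[20]
gain = gain[gain][20] % 1[20]
gain = (data // data)[20]
data = data + 14
data = data - (gain >= gain)
print(gain)

gain = (data // data)[20]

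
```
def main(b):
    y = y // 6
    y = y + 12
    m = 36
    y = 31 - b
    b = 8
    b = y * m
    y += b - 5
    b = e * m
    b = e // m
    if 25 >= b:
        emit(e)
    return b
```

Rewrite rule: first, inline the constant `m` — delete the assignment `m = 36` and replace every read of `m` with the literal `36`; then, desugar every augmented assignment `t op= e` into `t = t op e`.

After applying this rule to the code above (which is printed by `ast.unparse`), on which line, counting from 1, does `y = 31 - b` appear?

Transformed code:
def main(b):
    y = y // 6
    y = y + 12
    y = 31 - b
    b = 8
    b = y * 36
    y = y + (b - 5)
    b = e * 36
    b = e // 36
    if 25 >= b:
        emit(e)
    return b

4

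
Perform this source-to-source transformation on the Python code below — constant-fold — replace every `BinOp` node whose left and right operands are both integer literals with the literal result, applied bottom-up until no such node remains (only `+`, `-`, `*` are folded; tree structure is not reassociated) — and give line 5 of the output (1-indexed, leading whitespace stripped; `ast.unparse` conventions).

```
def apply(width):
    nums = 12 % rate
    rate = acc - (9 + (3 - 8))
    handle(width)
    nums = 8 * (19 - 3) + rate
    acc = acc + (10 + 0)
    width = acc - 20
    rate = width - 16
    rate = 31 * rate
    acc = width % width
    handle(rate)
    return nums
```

nums = 128 + rate

Transformed code:
def apply(width):
    nums = 12 % rate
    rate = acc - 4
    handle(width)
    nums = 128 + rate
    acc = acc + 10
    width = acc - 20
    rate = width - 16
    rate = 31 * rate
    acc = width % width
    handle(rate)
    return nums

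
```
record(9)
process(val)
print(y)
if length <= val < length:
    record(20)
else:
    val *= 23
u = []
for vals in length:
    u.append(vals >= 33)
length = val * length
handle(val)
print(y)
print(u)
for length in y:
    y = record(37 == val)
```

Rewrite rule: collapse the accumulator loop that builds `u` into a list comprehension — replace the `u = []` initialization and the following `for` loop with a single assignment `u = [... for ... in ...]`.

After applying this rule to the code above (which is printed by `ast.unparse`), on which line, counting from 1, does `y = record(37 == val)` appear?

Transformed code:
record(9)
process(val)
print(y)
if length <= val < length:
    record(20)
else:
    val *= 23
u = [vals >= 33 for vals in length]
length = val * length
handle(val)
print(y)
print(u)
for length in y:
    y = record(37 == val)

14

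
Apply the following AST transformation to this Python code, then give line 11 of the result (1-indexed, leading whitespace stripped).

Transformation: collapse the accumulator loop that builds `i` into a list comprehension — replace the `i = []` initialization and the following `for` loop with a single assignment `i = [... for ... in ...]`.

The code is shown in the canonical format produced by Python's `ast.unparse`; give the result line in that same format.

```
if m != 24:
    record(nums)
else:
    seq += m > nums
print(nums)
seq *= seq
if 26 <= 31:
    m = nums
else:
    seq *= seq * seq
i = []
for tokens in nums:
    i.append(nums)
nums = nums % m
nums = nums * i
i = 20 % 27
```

Transformed code:
if m != 24:
    record(nums)
else:
    seq += m > nums
print(nums)
seq *= seq
if 26 <= 31:
    m = nums
else:
    seq *= seq * seq
i = [nums for tokens in nums]
nums = nums % m
nums = nums * i
i = 20 % 27

i = [nums for tokens in nums]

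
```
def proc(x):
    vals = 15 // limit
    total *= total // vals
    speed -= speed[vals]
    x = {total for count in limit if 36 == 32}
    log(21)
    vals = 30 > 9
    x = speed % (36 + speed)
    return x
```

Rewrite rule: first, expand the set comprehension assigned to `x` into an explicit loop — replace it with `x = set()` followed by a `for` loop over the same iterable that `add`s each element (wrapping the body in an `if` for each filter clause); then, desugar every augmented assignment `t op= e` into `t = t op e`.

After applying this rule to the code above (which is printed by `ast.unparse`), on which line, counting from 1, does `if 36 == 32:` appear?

7

Transformed code:
def proc(x):
    vals = 15 // limit
    total = total * (total // vals)
    speed = speed - speed[vals]
    x = set()
    for count in limit:
        if 36 == 32:
            x.add(total)
    log(21)
    vals = 30 > 9
    x = speed % (36 + speed)
    return x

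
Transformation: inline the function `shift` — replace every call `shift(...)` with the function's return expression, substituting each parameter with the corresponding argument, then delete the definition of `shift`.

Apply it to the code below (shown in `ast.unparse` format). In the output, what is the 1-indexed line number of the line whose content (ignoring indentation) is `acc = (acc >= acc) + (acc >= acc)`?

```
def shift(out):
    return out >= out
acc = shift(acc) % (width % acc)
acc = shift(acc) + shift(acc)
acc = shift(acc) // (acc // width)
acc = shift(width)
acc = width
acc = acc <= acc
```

2

Transformed code:
acc = (acc >= acc) % (width % acc)
acc = (acc >= acc) + (acc >= acc)
acc = (acc >= acc) // (acc // width)
acc = width >= width
acc = width
acc = acc <= acc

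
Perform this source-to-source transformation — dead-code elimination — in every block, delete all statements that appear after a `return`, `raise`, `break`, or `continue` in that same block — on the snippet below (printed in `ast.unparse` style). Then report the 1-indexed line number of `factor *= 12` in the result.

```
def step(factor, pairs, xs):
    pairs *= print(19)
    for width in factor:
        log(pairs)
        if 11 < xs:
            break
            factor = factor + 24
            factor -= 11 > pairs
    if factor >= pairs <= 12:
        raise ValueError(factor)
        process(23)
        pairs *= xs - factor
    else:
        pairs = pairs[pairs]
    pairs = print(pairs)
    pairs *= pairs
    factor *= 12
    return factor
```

13

Transformed code:
def step(factor, pairs, xs):
    pairs *= print(19)
    for width in factor:
        log(pairs)
        if 11 < xs:
            break
    if factor >= pairs <= 12:
        raise ValueError(factor)
    else:
        pairs = pairs[pairs]
    pairs = print(pairs)
    pairs *= pairs
    factor *= 12
    return factor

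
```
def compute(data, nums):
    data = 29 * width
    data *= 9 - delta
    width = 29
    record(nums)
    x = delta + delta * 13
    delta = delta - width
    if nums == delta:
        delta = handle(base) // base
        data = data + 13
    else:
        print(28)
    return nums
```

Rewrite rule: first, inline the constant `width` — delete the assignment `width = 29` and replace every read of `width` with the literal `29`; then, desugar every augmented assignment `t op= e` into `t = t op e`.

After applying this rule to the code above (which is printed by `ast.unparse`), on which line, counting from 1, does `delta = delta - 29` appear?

Transformed code:
def compute(data, nums):
    data = 29 * 29
    data = data * (9 - delta)
    record(nums)
    x = delta + delta * 13
    delta = delta - 29
    if nums == delta:
        delta = handle(base) // base
        data = data + 13
    else:
        print(28)
    return nums

6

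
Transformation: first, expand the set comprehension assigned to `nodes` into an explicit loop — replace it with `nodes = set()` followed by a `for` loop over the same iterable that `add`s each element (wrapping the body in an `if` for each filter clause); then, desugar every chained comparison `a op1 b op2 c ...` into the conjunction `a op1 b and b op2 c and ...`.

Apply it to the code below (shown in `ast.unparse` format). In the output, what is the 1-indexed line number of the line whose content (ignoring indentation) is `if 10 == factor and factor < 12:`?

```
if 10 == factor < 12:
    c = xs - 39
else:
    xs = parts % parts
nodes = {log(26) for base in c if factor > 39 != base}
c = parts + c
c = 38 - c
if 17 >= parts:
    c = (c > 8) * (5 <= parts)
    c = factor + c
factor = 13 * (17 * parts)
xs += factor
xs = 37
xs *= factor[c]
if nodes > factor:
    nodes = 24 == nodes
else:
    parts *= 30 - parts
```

Transformed code:
if 10 == factor and factor < 12:
    c = xs - 39
else:
    xs = parts % parts
nodes = set()
for base in c:
    if factor > 39 and 39 != base:
        nodes.add(log(26))
c = parts + c
c = 38 - c
if 17 >= parts:
    c = (c > 8) * (5 <= parts)
    c = factor + c
factor = 13 * (17 * parts)
xs += factor
xs = 37
xs *= factor[c]
if nodes > factor:
    nodes = 24 == nodes
else:
    parts *= 30 - parts

1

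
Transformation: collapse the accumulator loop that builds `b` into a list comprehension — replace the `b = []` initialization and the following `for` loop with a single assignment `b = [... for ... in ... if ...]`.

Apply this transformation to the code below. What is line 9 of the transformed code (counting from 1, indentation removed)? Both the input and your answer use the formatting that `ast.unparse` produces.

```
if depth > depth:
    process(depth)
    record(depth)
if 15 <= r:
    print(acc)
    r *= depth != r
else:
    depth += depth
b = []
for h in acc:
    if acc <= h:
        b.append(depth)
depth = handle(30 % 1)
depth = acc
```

b = [depth for h in acc if acc <= h]

Transformed code:
if depth > depth:
    process(depth)
    record(depth)
if 15 <= r:
    print(acc)
    r *= depth != r
else:
    depth += depth
b = [depth for h in acc if acc <= h]
depth = handle(30 % 1)
depth = acc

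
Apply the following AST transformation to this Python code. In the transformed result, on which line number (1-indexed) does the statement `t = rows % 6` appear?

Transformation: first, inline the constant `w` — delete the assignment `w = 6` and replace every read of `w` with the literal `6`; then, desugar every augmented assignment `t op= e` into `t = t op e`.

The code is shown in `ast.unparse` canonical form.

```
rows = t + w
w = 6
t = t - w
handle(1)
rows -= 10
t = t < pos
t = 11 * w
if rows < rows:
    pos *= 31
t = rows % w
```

9

Transformed code:
rows = t + 6
t = t - 6
handle(1)
rows = rows - 10
t = t < pos
t = 11 * 6
if rows < rows:
    pos = pos * 31
t = rows % 6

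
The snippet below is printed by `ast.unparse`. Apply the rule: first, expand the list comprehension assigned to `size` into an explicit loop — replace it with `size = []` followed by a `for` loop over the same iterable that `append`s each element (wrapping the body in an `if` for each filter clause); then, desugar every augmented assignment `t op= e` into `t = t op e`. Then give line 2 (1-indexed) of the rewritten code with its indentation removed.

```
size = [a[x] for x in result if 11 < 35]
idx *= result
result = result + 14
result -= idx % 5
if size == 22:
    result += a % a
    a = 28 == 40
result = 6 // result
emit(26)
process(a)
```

for x in result:

Transformed code:
size = []
for x in result:
    if 11 < 35:
        size.append(a[x])
idx = idx * result
result = result + 14
result = result - idx % 5
if size == 22:
    result = result + a % a
    a = 28 == 40
result = 6 // result
emit(26)
process(a)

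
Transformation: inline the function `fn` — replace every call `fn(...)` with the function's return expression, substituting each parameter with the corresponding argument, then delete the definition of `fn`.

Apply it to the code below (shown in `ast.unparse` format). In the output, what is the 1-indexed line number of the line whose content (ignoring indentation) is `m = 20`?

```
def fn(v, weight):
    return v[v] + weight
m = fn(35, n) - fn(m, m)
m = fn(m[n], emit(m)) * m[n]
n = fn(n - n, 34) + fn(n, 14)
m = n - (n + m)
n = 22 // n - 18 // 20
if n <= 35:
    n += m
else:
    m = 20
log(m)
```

Transformed code:
m = 35[35] + n - (m[m] + m)
m = (m[n][m[n]] + emit(m)) * m[n]
n = (n - n)[n - n] + 34 + (n[n] + 14)
m = n - (n + m)
n = 22 // n - 18 // 20
if n <= 35:
    n += m
else:
    m = 20
log(m)

9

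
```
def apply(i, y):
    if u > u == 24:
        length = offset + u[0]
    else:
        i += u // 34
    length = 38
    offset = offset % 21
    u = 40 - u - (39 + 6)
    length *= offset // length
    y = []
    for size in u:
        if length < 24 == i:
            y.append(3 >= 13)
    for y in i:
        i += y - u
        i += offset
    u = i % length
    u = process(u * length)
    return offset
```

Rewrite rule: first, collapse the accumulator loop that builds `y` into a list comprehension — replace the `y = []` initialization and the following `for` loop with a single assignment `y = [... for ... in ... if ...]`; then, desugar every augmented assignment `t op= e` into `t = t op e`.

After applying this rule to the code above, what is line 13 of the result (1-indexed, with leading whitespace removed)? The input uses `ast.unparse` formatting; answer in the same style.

Transformed code:
def apply(i, y):
    if u > u == 24:
        length = offset + u[0]
    else:
        i = i + u // 34
    length = 38
    offset = offset % 21
    u = 40 - u - (39 + 6)
    length = length * (offset // length)
    y = [3 >= 13 for size in u if length < 24 == i]
    for y in i:
        i = i + (y - u)
        i = i + offset
    u = i % length
    u = process(u * length)
    return offset

i = i + offset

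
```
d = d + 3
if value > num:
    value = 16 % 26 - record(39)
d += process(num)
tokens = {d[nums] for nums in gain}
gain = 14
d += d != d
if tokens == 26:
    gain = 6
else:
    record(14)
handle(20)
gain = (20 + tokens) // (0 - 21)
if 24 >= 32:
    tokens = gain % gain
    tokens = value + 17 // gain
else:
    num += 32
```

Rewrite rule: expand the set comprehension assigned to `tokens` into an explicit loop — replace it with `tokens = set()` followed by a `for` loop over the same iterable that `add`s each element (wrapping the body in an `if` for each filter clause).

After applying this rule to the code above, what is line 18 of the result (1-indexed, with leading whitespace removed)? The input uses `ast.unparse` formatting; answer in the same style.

Transformed code:
d = d + 3
if value > num:
    value = 16 % 26 - record(39)
d += process(num)
tokens = set()
for nums in gain:
    tokens.add(d[nums])
gain = 14
d += d != d
if tokens == 26:
    gain = 6
else:
    record(14)
handle(20)
gain = (20 + tokens) // (0 - 21)
if 24 >= 32:
    tokens = gain % gain
    tokens = value + 17 // gain
else:
    num += 32

tokens = value + 17 // gain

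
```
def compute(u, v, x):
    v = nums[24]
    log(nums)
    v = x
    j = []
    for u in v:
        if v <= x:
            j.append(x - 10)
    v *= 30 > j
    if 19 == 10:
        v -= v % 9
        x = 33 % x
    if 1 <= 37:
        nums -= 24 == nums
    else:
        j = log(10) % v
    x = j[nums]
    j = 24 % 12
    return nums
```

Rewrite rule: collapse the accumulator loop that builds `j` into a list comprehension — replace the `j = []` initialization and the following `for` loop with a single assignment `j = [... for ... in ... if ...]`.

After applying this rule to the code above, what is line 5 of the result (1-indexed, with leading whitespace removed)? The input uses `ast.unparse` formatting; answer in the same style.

Transformed code:
def compute(u, v, x):
    v = nums[24]
    log(nums)
    v = x
    j = [x - 10 for u in v if v <= x]
    v *= 30 > j
    if 19 == 10:
        v -= v % 9
        x = 33 % x
    if 1 <= 37:
        nums -= 24 == nums
    else:
        j = log(10) % v
    x = j[nums]
    j = 24 % 12
    return nums

j = [x - 10 for u in v if v <= x]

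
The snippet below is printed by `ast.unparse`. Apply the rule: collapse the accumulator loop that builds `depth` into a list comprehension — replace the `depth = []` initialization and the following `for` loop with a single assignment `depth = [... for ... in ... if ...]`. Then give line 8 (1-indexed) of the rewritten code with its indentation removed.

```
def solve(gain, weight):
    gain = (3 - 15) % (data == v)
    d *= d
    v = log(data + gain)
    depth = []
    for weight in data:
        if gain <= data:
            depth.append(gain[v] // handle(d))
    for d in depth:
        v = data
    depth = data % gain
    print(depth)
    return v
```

depth = data % gain

Transformed code:
def solve(gain, weight):
    gain = (3 - 15) % (data == v)
    d *= d
    v = log(data + gain)
    depth = [gain[v] // handle(d) for weight in data if gain <= data]
    for d in depth:
        v = data
    depth = data % gain
    print(depth)
    return v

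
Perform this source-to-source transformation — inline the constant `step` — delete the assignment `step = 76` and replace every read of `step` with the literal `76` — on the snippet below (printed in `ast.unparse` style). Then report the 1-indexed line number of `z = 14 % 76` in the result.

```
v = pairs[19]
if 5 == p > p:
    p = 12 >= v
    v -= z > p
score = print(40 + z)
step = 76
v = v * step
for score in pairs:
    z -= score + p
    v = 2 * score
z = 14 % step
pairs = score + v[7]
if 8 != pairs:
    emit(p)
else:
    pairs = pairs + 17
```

10

Transformed code:
v = pairs[19]
if 5 == p > p:
    p = 12 >= v
    v -= z > p
score = print(40 + z)
v = v * 76
for score in pairs:
    z -= score + p
    v = 2 * score
z = 14 % 76
pairs = score + v[7]
if 8 != pairs:
    emit(p)
else:
    pairs = pairs + 17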